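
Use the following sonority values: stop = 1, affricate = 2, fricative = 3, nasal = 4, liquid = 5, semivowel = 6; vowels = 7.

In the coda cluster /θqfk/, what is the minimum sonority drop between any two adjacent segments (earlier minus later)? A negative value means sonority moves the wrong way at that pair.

/θ/ is a fricative (sonority 3).
/q/ is a stop (sonority 1).
/f/ is a fricative (sonority 3).
/k/ is a stop (sonority 1).
/θ/→/q/: change +2.
/q/→/f/: change -2.
/f/→/k/: change +2.
Minimum = -2.

-2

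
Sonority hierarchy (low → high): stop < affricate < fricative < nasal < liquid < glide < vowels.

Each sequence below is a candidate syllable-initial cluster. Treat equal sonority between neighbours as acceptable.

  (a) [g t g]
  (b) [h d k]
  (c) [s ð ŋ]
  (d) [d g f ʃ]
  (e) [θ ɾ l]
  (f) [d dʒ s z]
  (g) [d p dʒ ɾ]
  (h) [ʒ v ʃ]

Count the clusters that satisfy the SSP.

7

(a) [g t g]: profile 1-1-1 — obeys.
(b) [h d k]: profile 3-1-1 — violates.
(c) [s ð ŋ]: profile 3-3-4 — obeys.
(d) [d g f ʃ]: profile 1-1-3-3 — obeys.
(e) [θ ɾ l]: profile 3-5-5 — obeys.
(f) [d dʒ s z]: profile 1-2-3-3 — obeys.
(g) [d p dʒ ɾ]: profile 1-1-2-5 — obeys.
(h) [ʒ v ʃ]: profile 3-3-3 — obeys.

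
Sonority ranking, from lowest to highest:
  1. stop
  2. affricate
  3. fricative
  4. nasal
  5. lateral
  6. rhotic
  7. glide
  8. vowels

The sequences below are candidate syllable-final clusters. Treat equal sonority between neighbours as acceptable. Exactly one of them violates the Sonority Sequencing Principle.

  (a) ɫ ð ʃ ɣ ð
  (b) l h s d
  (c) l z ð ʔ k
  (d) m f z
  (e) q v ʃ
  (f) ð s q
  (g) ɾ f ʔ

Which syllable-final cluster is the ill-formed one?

(a) ɫ ð ʃ ɣ ð: profile 5-3-3-3-3 — obeys.
(b) l h s d: profile 5-3-3-1 — obeys.
(c) l z ð ʔ k: profile 5-3-3-1-1 — obeys.
(d) m f z: profile 4-3-3 — obeys.
(e) q v ʃ: profile 1-3-3 — violates.
(f) ð s q: profile 3-3-1 — obeys.
(g) ɾ f ʔ: profile 6-3-1 — obeys.

e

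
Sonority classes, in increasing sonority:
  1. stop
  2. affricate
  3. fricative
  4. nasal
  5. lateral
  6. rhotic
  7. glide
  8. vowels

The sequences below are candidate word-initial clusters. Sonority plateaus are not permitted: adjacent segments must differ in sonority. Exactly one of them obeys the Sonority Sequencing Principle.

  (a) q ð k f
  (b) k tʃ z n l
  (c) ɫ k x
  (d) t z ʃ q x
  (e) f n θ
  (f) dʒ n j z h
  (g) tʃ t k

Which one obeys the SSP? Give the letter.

b

(a) 1-3-1-3 → violates
(b) 1-2-3-4-5 → obeys
(c) 5-1-3 → violates
(d) 1-3-3-1-3 → violates
(e) 3-4-3 → violates
(f) 2-4-7-3-3 → violates
(g) 2-1-1 → violates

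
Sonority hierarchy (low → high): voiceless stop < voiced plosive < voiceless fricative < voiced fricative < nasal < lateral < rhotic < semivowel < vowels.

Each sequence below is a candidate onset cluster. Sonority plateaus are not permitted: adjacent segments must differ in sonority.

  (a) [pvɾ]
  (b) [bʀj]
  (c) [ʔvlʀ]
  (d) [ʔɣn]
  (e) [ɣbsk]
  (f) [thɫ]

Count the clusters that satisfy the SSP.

(a) 1-4-7 → obeys
(b) 2-7-8 → obeys
(c) 1-4-6-7 → obeys
(d) 1-4-5 → obeys
(e) 4-2-3-1 → violates
(f) 1-3-6 → obeys

5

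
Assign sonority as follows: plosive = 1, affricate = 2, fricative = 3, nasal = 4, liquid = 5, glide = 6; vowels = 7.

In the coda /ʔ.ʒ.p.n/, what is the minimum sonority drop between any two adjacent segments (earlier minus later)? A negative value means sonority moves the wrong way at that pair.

/ʔ/: plosive = 1.
/ʒ/: fricative = 3.
/p/: plosive = 1.
/n/: nasal = 4.
/ʔ/→/ʒ/: change -2.
/ʒ/→/p/: change +2.
/p/→/n/: change -3.
Minimum = -3.

-3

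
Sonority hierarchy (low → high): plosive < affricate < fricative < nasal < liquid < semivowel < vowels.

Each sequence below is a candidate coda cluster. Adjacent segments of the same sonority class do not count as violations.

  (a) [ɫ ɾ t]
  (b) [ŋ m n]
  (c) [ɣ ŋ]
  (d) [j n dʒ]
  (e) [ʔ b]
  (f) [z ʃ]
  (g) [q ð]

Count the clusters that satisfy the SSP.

(a) sonority 5-5-1: well-formed.
(b) sonority 4-4-4: well-formed.
(c) sonority 3-4: ill-formed.
(d) sonority 6-4-2: well-formed.
(e) sonority 1-1: well-formed.
(f) sonority 3-3: well-formed.
(g) sonority 1-3: ill-formed.

5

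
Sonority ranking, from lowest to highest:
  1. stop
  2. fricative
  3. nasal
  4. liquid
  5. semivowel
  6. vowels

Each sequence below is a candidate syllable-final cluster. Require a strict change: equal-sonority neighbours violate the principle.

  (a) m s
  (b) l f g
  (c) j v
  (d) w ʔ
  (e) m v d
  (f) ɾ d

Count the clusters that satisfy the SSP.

(a) sonority 3-2: well-formed.
(b) sonority 4-2-1: well-formed.
(c) sonority 5-2: well-formed.
(d) sonority 5-1: well-formed.
(e) sonority 3-2-1: well-formed.
(f) sonority 4-1: well-formed.

6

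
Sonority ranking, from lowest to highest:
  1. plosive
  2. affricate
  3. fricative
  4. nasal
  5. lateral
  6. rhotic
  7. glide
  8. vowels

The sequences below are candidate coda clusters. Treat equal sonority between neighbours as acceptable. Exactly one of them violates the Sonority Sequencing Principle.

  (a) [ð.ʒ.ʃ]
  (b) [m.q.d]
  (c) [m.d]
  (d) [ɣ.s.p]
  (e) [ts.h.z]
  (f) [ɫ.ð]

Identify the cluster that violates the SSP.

e

(a) sonority 3-3-3: well-formed.
(b) sonority 4-1-1: well-formed.
(c) sonority 4-1: well-formed.
(d) sonority 3-3-1: well-formed.
(e) sonority 2-3-3: ill-formed.
(f) sonority 5-3: well-formed.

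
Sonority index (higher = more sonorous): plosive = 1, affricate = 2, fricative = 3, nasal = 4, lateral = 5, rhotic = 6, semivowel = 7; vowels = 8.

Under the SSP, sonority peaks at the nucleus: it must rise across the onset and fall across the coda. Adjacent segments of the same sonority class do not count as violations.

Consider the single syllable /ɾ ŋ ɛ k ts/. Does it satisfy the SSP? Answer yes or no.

Onset: /ɾ/ is a rhotic (sonority 6), /ŋ/ is a nasal (sonority 4); then the nucleus /ɛ/ (sonority 8).
Onset profile 6-4-8 — does not rise throughout.
Coda: /k/ is a plosive (sonority 1), /ts/ is an affricate (sonority 2).
Coda profile 8-1-2 — does not fall throughout.

no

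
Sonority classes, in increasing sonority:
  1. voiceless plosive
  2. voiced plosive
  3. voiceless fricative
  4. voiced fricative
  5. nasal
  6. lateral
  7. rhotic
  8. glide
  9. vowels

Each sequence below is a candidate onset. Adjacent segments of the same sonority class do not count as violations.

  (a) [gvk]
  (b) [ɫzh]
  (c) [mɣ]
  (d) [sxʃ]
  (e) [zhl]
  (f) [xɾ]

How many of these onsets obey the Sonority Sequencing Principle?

2

(a) 2-4-1 → violates
(b) 6-4-3 → violates
(c) 5-4 → violates
(d) 3-3-3 → obeys
(e) 4-3-6 → violates
(f) 3-7 → obeys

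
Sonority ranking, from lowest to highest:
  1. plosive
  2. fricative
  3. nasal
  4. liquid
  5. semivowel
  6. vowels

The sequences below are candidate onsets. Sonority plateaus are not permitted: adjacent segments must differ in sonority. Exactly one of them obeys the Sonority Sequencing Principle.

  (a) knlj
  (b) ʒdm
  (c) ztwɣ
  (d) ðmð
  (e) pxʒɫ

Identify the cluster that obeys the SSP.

a

(a) sonority 1-3-4-5: well-formed.
(b) sonority 2-1-3: ill-formed.
(c) sonority 2-1-5-2: ill-formed.
(d) sonority 2-3-2: ill-formed.
(e) sonority 1-2-2-4: ill-formed.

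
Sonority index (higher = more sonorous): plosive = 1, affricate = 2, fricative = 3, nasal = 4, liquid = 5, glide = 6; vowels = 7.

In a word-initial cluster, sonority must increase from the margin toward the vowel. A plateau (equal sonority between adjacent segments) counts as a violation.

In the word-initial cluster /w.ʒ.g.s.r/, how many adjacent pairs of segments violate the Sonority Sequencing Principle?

2

/w/ — glide, sonority 6.
/ʒ/ — fricative, sonority 3.
/g/ — plosive, sonority 1.
/s/ — fricative, sonority 3.
/r/ — liquid, sonority 5.
/w/→/ʒ/: 6→3 (does not rise) — violation.
/ʒ/→/g/: 3→1 (does not rise) — violation.
/g/→/s/: 1→3 (rises) — ok.
/s/→/r/: 3→5 (rises) — ok.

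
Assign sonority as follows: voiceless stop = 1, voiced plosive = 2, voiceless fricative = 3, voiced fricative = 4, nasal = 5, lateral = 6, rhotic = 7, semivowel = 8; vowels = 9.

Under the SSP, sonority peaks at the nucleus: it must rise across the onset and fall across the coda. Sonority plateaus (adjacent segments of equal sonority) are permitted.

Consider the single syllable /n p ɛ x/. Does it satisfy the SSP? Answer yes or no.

no

Onset: /n/ is a nasal (sonority 5), /p/ is a voiceless stop (sonority 1); then the nucleus /ɛ/ (sonority 9).
Onset profile 5-1-9 — does not rise throughout.
Coda: /x/ is a voiceless fricative (sonority 3).
Coda profile 9-3 — falls from the nucleus.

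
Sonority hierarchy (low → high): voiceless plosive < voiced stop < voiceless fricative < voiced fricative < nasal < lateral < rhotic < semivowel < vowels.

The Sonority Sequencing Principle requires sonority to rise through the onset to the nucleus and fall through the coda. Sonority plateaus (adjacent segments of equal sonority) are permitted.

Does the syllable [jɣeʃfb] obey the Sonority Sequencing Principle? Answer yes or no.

no

Onset: /j/ is a semivowel (sonority 8), /ɣ/ is a voiced fricative (sonority 4); then the nucleus /e/ (sonority 9).
Onset profile 8-4-9 — does not rise throughout.
Coda: /ʃ/ is a voiceless fricative (sonority 3), /f/ is a voiceless fricative (sonority 3), /b/ is a voiced stop (sonority 2).
Coda profile 9-3-3-2 — falls from the nucleus.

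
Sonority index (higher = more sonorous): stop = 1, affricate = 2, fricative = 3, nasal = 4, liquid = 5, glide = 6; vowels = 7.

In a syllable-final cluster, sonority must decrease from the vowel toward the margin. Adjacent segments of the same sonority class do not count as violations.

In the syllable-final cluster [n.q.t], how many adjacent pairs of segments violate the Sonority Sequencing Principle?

0

/n/: nasal = 4.
/q/: stop = 1.
/t/: stop = 1.
/n/→/q/: 4→1 (falls) — ok.
/q/→/t/: 1→1 (plateau, allowed) — ok.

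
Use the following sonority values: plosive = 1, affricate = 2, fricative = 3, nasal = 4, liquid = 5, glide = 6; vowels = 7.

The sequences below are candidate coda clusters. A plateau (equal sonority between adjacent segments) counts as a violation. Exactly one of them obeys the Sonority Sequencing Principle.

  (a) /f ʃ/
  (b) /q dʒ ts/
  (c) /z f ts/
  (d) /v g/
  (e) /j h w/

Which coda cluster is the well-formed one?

(a) /f ʃ/: profile 3-3 — violates.
(b) /q dʒ ts/: profile 1-2-2 — violates.
(c) /z f ts/: profile 3-3-2 — violates.
(d) /v g/: profile 3-1 — obeys.
(e) /j h w/: profile 6-3-6 — violates.

d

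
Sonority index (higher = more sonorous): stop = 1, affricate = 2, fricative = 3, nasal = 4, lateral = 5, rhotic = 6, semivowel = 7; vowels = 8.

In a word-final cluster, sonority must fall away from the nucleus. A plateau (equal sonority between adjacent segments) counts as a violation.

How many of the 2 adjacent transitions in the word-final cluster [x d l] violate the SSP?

1

/x/: fricative = 3.
/d/: stop = 1.
/l/: lateral = 5.
/x/→/d/: 3→1 (falls) — ok.
/d/→/l/: 1→5 (does not fall) — violation.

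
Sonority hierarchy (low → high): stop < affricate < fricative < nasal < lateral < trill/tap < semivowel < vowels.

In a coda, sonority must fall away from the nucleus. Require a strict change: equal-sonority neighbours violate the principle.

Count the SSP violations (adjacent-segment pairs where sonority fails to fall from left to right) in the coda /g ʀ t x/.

/g/: stop = 1.
/ʀ/: trill/tap = 6.
/t/: stop = 1.
/x/: fricative = 3.
/g/→/ʀ/: 1→6 (does not fall) — violation.
/ʀ/→/t/: 6→1 (falls) — ok.
/t/→/x/: 1→3 (does not fall) — violation.

2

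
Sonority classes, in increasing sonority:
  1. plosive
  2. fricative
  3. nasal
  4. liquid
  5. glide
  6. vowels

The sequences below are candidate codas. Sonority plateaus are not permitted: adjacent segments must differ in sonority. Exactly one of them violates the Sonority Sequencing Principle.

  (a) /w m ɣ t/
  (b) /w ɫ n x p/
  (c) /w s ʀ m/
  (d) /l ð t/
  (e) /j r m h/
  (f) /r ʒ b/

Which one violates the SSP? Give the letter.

(a) /w m ɣ t/: profile 5-3-2-1 — obeys.
(b) /w ɫ n x p/: profile 5-4-3-2-1 — obeys.
(c) /w s ʀ m/: profile 5-2-4-3 — violates.
(d) /l ð t/: profile 4-2-1 — obeys.
(e) /j r m h/: profile 5-4-3-2 — obeys.
(f) /r ʒ b/: profile 4-2-1 — obeys.

c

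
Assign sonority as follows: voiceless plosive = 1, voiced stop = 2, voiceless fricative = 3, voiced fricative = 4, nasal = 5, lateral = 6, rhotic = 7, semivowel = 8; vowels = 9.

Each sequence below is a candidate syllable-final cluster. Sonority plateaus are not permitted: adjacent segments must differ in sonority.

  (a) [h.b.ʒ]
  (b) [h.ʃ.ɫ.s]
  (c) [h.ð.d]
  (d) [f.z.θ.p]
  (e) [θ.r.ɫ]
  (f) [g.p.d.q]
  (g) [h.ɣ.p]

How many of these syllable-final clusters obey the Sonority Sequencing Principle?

0

(a) 3-2-4 → violates
(b) 3-3-6-3 → violates
(c) 3-4-2 → violates
(d) 3-4-3-1 → violates
(e) 3-7-6 → violates
(f) 2-1-2-1 → violates
(g) 3-4-1 → violates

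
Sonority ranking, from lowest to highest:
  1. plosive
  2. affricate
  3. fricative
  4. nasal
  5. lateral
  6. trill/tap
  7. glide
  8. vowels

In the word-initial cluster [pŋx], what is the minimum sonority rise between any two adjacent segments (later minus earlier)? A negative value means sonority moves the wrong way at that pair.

-1

/p/ is a plosive (sonority 1).
/ŋ/ is a nasal (sonority 4).
/x/ is a fricative (sonority 3).
/p/→/ŋ/: change +3.
/ŋ/→/x/: change -1.
Minimum = -1.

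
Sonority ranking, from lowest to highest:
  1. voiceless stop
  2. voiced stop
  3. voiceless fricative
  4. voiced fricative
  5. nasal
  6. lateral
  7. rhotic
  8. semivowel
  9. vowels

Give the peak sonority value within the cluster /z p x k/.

4

/z/ — voiced fricative, sonority 4.
/p/ — voiceless stop, sonority 1.
/x/ — voiceless fricative, sonority 3.
/k/ — voiceless stop, sonority 1.
The maximum is 4.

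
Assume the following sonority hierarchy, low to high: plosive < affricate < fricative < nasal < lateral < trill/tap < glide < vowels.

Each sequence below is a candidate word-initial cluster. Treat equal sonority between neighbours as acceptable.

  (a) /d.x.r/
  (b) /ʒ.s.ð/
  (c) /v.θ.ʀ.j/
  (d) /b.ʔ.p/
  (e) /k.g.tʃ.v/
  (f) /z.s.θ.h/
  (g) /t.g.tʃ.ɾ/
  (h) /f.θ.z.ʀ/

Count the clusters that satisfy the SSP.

(a) 1-3-6 → obeys
(b) 3-3-3 → obeys
(c) 3-3-6-7 → obeys
(d) 1-1-1 → obeys
(e) 1-1-2-3 → obeys
(f) 3-3-3-3 → obeys
(g) 1-1-2-6 → obeys
(h) 3-3-3-6 → obeys

8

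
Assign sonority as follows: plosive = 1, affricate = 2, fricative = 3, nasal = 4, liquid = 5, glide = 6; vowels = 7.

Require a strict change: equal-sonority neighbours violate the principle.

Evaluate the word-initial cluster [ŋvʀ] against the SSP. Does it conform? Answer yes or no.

no

/ŋ/: nasal = 4.
/v/: fricative = 3.
/ʀ/: liquid = 5.
The profile is 4-3-5. Between /ŋ/ (4) and /v/ (3) sonority does not rise, so the cluster violates the SSP.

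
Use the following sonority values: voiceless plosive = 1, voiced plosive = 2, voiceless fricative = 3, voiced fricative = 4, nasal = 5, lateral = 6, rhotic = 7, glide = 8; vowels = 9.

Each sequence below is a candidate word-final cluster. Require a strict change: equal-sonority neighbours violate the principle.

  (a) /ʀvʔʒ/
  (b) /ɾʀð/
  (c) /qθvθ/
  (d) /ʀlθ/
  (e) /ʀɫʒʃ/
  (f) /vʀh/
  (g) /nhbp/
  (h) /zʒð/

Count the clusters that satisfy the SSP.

3

(a) sonority 7-4-1-4: ill-formed.
(b) sonority 7-7-4: ill-formed.
(c) sonority 1-3-4-3: ill-formed.
(d) sonority 7-6-3: well-formed.
(e) sonority 7-6-4-3: well-formed.
(f) sonority 4-7-3: ill-formed.
(g) sonority 5-3-2-1: well-formed.
(h) sonority 4-4-4: ill-formed.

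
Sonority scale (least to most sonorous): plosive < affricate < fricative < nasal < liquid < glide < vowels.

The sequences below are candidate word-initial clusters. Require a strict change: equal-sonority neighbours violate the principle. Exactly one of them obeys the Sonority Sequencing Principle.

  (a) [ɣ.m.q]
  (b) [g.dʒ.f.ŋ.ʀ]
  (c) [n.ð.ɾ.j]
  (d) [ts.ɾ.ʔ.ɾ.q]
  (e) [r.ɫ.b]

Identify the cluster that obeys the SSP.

b

(a) sonority 3-4-1: ill-formed.
(b) sonority 1-2-3-4-5: well-formed.
(c) sonority 4-3-5-6: ill-formed.
(d) sonority 2-5-1-5-1: ill-formed.
(e) sonority 5-5-1: ill-formed.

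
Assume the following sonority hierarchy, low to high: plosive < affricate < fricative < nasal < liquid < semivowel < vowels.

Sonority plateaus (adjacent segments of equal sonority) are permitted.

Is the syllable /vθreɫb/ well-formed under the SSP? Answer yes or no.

yes

Onset: /v/ is a fricative (sonority 3), /θ/ is a fricative (sonority 3), /r/ is a liquid (sonority 5); then the nucleus /e/ (sonority 7).
Onset profile 3-3-5-7 — rises to the nucleus.
Coda: /ɫ/ is a liquid (sonority 5), /b/ is a plosive (sonority 1).
Coda profile 7-5-1 — falls from the nucleus.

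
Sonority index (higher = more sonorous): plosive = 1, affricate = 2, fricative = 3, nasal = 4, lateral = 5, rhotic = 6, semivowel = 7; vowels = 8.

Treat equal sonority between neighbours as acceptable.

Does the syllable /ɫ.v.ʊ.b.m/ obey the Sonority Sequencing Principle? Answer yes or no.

no

Onset: /ɫ/ is a lateral (sonority 5), /v/ is a fricative (sonority 3); then the nucleus /ʊ/ (sonority 8).
Onset profile 5-3-8 — does not rise throughout.
Coda: /b/ is a plosive (sonority 1), /m/ is a nasal (sonority 4).
Coda profile 8-1-4 — does not fall throughout.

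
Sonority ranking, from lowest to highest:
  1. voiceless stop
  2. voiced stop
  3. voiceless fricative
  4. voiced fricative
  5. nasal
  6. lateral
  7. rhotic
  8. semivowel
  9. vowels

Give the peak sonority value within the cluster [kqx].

/k/: voiceless stop = 1.
/q/: voiceless stop = 1.
/x/: voiceless fricative = 3.
The maximum is 3.

3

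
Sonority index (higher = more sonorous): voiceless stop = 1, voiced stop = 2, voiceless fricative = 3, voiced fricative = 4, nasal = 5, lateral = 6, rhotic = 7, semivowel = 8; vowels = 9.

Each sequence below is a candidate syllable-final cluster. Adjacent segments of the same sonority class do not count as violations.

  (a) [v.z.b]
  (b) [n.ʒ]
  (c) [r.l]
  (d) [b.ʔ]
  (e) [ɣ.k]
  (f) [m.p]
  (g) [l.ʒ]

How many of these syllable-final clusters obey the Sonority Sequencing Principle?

(a) [v.z.b]: profile 4-4-2 — obeys.
(b) [n.ʒ]: profile 5-4 — obeys.
(c) [r.l]: profile 7-6 — obeys.
(d) [b.ʔ]: profile 2-1 — obeys.
(e) [ɣ.k]: profile 4-1 — obeys.
(f) [m.p]: profile 5-1 — obeys.
(g) [l.ʒ]: profile 6-4 — obeys.

7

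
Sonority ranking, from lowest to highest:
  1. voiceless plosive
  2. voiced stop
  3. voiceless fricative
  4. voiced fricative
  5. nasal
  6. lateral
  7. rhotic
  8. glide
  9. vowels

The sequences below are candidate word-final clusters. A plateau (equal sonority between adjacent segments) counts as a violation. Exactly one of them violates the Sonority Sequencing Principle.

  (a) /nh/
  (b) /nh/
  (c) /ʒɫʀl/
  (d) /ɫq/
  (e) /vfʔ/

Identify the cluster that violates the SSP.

c

(a) 5-3 → obeys
(b) 5-3 → obeys
(c) 4-6-7-6 → violates
(d) 6-1 → obeys
(e) 4-3-1 → obeys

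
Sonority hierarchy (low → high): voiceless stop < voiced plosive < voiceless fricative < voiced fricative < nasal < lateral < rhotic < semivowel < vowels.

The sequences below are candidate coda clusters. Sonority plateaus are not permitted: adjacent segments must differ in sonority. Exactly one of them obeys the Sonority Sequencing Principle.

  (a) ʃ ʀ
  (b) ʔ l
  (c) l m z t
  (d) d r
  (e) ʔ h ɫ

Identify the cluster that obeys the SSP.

c

(a) ʃ ʀ: profile 3-7 — violates.
(b) ʔ l: profile 1-6 — violates.
(c) l m z t: profile 6-5-4-1 — obeys.
(d) d r: profile 2-7 — violates.
(e) ʔ h ɫ: profile 1-3-6 — violates.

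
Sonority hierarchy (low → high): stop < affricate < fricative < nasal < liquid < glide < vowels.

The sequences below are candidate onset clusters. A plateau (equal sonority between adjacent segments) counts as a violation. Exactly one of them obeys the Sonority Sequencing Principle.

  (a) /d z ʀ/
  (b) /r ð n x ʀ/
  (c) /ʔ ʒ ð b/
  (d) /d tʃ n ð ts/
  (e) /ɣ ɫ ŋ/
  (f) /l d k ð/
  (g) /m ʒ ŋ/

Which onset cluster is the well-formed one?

a

(a) 1-3-5 → obeys
(b) 5-3-4-3-5 → violates
(c) 1-3-3-1 → violates
(d) 1-2-4-3-2 → violates
(e) 3-5-4 → violates
(f) 5-1-1-3 → violates
(g) 4-3-4 → violates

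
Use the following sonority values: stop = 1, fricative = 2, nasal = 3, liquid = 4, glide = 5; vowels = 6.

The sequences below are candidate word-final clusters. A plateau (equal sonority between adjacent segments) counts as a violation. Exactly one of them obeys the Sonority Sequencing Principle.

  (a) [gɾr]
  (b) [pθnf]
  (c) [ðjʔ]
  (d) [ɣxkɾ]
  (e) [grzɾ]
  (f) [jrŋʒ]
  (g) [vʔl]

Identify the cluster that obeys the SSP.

f

(a) 1-4-4 → violates
(b) 1-2-3-2 → violates
(c) 2-5-1 → violates
(d) 2-2-1-4 → violates
(e) 1-4-2-4 → violates
(f) 5-4-3-2 → obeys
(g) 2-1-4 → violates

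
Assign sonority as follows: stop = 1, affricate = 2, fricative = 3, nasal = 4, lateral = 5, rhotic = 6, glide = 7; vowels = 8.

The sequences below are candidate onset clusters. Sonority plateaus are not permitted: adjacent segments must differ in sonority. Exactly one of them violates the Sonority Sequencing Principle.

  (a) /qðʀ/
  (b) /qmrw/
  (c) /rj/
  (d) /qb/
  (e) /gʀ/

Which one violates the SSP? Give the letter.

d

(a) /qðʀ/: profile 1-3-6 — obeys.
(b) /qmrw/: profile 1-4-6-7 — obeys.
(c) /rj/: profile 6-7 — obeys.
(d) /qb/: profile 1-1 — violates.
(e) /gʀ/: profile 1-6 — obeys.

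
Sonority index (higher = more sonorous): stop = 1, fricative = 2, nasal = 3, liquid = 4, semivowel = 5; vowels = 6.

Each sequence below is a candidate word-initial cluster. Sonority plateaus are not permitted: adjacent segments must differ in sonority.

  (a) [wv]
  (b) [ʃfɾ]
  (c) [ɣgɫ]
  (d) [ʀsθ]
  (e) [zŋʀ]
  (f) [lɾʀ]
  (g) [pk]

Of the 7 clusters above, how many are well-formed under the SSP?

(a) 5-2 → violates
(b) 2-2-4 → violates
(c) 2-1-4 → violates
(d) 4-2-2 → violates
(e) 2-3-4 → obeys
(f) 4-4-4 → violates
(g) 1-1 → violates

1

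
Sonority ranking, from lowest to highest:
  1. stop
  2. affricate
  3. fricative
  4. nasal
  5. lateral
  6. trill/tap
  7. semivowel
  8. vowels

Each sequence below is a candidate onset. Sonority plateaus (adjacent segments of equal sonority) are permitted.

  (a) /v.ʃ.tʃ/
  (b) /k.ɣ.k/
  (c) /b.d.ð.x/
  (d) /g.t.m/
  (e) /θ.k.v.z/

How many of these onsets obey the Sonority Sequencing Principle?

2

(a) 3-3-2 → violates
(b) 1-3-1 → violates
(c) 1-1-3-3 → obeys
(d) 1-1-4 → obeys
(e) 3-1-3-3 → violates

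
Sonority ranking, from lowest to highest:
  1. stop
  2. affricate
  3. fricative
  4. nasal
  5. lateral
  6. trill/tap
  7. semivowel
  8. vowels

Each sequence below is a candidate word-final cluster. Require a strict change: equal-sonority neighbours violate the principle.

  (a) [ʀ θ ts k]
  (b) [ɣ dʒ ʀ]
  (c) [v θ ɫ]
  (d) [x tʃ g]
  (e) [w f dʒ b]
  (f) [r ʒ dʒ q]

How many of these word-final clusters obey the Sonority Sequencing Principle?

4

(a) sonority 6-3-2-1: well-formed.
(b) sonority 3-2-6: ill-formed.
(c) sonority 3-3-5: ill-formed.
(d) sonority 3-2-1: well-formed.
(e) sonority 7-3-2-1: well-formed.
(f) sonority 6-3-2-1: well-formed.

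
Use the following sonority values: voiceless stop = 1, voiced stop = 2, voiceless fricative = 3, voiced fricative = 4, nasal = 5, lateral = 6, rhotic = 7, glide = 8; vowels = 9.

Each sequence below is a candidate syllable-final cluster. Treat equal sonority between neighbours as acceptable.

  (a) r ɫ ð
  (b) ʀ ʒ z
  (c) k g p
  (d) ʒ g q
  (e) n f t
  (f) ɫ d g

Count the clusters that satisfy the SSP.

5

(a) 7-6-4 → obeys
(b) 7-4-4 → obeys
(c) 1-2-1 → violates
(d) 4-2-1 → obeys
(e) 5-3-1 → obeys
(f) 6-2-2 → obeys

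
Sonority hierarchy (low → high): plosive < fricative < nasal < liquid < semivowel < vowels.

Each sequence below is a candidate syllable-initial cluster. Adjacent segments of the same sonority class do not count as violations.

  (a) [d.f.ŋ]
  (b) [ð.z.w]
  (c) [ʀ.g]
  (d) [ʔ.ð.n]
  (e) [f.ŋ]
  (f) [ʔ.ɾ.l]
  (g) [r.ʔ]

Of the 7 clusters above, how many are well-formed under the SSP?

(a) 1-2-3 → obeys
(b) 2-2-5 → obeys
(c) 4-1 → violates
(d) 1-2-3 → obeys
(e) 2-3 → obeys
(f) 1-4-4 → obeys
(g) 4-1 → violates

5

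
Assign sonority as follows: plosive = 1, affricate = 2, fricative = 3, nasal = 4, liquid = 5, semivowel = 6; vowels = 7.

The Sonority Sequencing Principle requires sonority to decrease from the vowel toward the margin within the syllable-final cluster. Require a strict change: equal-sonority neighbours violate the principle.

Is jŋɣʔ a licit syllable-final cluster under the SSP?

/j/: semivowel = 6.
/ŋ/: nasal = 4.
/ɣ/: fricative = 3.
/ʔ/: plosive = 1.
The profile 6-4-3-1 strictly falls, so the syllable-final cluster satisfies the SSP.

yes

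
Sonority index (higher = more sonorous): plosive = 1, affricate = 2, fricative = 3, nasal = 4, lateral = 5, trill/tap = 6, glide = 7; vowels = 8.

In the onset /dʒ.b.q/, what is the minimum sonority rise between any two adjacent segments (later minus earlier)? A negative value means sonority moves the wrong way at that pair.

-1

/dʒ/: affricate = 2.
/b/: plosive = 1.
/q/: plosive = 1.
/dʒ/→/b/: change -1.
/b/→/q/: change +0.
Minimum = -1.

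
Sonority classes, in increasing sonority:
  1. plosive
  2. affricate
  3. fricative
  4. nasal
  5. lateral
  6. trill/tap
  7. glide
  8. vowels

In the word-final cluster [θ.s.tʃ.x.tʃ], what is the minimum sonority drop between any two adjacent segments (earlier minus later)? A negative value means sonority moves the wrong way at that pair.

/θ/ is a fricative (sonority 3).
/s/ is a fricative (sonority 3).
/tʃ/ is an affricate (sonority 2).
/x/ is a fricative (sonority 3).
/tʃ/ is an affricate (sonority 2).
/θ/→/s/: change +0.
/s/→/tʃ/: change +1.
/tʃ/→/x/: change -1.
/x/→/tʃ/: change +1.
Minimum = -1.

-1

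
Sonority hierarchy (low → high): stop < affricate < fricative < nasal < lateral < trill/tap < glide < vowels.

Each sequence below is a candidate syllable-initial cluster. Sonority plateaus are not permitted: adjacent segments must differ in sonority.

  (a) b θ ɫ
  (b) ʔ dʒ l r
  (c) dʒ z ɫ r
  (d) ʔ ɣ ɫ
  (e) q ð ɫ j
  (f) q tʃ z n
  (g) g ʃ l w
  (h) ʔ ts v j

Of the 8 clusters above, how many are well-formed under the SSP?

(a) b θ ɫ: profile 1-3-5 — obeys.
(b) ʔ dʒ l r: profile 1-2-5-6 — obeys.
(c) dʒ z ɫ r: profile 2-3-5-6 — obeys.
(d) ʔ ɣ ɫ: profile 1-3-5 — obeys.
(e) q ð ɫ j: profile 1-3-5-7 — obeys.
(f) q tʃ z n: profile 1-2-3-4 — obeys.
(g) g ʃ l w: profile 1-3-5-7 — obeys.
(h) ʔ ts v j: profile 1-2-3-7 — obeys.

8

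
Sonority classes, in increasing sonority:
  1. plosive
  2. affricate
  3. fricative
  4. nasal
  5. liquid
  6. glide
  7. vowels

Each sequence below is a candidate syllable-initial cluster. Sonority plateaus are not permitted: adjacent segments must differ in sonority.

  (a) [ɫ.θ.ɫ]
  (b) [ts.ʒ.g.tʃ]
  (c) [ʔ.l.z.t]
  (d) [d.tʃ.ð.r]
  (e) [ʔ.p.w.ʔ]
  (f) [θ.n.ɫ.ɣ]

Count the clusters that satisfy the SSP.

(a) [ɫ.θ.ɫ]: profile 5-3-5 — violates.
(b) [ts.ʒ.g.tʃ]: profile 2-3-1-2 — violates.
(c) [ʔ.l.z.t]: profile 1-5-3-1 — violates.
(d) [d.tʃ.ð.r]: profile 1-2-3-5 — obeys.
(e) [ʔ.p.w.ʔ]: profile 1-1-6-1 — violates.
(f) [θ.n.ɫ.ɣ]: profile 3-4-5-3 — violates.

1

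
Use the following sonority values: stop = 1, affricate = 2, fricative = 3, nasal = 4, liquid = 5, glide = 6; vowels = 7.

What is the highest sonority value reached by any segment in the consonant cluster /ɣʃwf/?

6

/ɣ/ — fricative, sonority 3.
/ʃ/ — fricative, sonority 3.
/w/ — glide, sonority 6.
/f/ — fricative, sonority 3.
The maximum is 6.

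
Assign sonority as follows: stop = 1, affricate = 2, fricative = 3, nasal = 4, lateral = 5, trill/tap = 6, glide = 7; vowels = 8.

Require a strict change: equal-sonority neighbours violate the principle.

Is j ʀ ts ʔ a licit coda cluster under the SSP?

/j/: glide = 7.
/ʀ/: trill/tap = 6.
/ts/: affricate = 2.
/ʔ/: stop = 1.
The profile 7-6-2-1 strictly falls, so the coda cluster satisfies the SSP.

yes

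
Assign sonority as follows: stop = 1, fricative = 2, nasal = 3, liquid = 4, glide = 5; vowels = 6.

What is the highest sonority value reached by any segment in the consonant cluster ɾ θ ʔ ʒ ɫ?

/ɾ/: liquid = 4.
/θ/: fricative = 2.
/ʔ/: stop = 1.
/ʒ/: fricative = 2.
/ɫ/: liquid = 4.
The maximum is 4.

4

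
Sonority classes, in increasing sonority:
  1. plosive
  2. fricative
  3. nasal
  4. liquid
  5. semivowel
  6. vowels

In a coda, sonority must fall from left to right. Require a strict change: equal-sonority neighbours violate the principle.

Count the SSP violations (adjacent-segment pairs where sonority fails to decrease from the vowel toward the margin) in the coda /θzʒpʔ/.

3

/θ/ is a fricative (sonority 2).
/z/ is a fricative (sonority 2).
/ʒ/ is a fricative (sonority 2).
/p/ is a plosive (sonority 1).
/ʔ/ is a plosive (sonority 1).
/θ/→/z/: 2→2 (plateau) — violation.
/z/→/ʒ/: 2→2 (plateau) — violation.
/ʒ/→/p/: 2→1 (falls) — ok.
/p/→/ʔ/: 1→1 (plateau) — violation.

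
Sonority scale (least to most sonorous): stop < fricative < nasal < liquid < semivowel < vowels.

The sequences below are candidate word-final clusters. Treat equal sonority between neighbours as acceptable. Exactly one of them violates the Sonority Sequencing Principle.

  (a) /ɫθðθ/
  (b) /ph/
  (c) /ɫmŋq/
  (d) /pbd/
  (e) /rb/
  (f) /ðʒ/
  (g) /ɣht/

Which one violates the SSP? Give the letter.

(a) sonority 4-2-2-2: well-formed.
(b) sonority 1-2: ill-formed.
(c) sonority 4-3-3-1: well-formed.
(d) sonority 1-1-1: well-formed.
(e) sonority 4-1: well-formed.
(f) sonority 2-2: well-formed.
(g) sonority 2-2-1: well-formed.

b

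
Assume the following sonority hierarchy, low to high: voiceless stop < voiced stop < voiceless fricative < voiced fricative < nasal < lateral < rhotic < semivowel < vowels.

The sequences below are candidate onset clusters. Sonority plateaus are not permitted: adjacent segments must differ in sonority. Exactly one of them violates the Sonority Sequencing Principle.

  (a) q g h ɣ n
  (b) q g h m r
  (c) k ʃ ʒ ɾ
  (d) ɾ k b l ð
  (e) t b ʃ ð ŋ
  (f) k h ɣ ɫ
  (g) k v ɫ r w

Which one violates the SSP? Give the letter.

d

(a) sonority 1-2-3-4-5: well-formed.
(b) sonority 1-2-3-5-7: well-formed.
(c) sonority 1-3-4-7: well-formed.
(d) sonority 7-1-2-6-4: ill-formed.
(e) sonority 1-2-3-4-5: well-formed.
(f) sonority 1-3-4-6: well-formed.
(g) sonority 1-4-6-7-8: well-formed.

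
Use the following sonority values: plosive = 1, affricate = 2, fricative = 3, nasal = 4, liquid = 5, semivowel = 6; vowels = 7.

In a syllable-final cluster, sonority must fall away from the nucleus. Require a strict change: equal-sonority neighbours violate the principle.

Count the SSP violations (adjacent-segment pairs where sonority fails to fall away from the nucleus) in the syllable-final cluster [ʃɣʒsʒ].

4

/ʃ/ — fricative, sonority 3.
/ɣ/ — fricative, sonority 3.
/ʒ/ — fricative, sonority 3.
/s/ — fricative, sonority 3.
/ʒ/ — fricative, sonority 3.
/ʃ/→/ɣ/: 3→3 (plateau) — violation.
/ɣ/→/ʒ/: 3→3 (plateau) — violation.
/ʒ/→/s/: 3→3 (plateau) — violation.
/s/→/ʒ/: 3→3 (plateau) — violation.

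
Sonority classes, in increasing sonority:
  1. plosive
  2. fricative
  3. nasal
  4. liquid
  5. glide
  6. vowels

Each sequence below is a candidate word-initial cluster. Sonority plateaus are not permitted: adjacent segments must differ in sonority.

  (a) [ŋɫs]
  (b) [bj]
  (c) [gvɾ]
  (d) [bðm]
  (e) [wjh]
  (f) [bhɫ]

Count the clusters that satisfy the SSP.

(a) 3-4-2 → violates
(b) 1-5 → obeys
(c) 1-2-4 → obeys
(d) 1-2-3 → obeys
(e) 5-5-2 → violates
(f) 1-2-4 → obeys

4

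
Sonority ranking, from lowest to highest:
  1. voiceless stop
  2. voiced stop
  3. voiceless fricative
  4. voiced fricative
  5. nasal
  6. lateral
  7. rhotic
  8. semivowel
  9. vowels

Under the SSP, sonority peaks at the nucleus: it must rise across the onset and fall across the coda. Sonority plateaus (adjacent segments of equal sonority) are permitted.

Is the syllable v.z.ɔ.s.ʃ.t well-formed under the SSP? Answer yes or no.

Onset: /v/ is a voiced fricative (sonority 4), /z/ is a voiced fricative (sonority 4); then the nucleus /ɔ/ (sonority 9).
Onset profile 4-4-9 — rises to the nucleus.
Coda: /s/ is a voiceless fricative (sonority 3), /ʃ/ is a voiceless fricative (sonority 3), /t/ is a voiceless stop (sonority 1).
Coda profile 9-3-3-1 — falls from the nucleus.

yes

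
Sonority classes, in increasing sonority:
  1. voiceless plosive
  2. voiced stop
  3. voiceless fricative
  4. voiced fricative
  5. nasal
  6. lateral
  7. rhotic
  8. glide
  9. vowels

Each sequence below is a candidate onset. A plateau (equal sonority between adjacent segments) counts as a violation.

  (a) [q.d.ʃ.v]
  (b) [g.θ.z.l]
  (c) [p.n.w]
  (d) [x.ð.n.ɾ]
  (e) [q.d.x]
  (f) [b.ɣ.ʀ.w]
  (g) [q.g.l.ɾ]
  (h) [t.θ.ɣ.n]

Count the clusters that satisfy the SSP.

(a) [q.d.ʃ.v]: profile 1-2-3-4 — obeys.
(b) [g.θ.z.l]: profile 2-3-4-6 — obeys.
(c) [p.n.w]: profile 1-5-8 — obeys.
(d) [x.ð.n.ɾ]: profile 3-4-5-7 — obeys.
(e) [q.d.x]: profile 1-2-3 — obeys.
(f) [b.ɣ.ʀ.w]: profile 2-4-7-8 — obeys.
(g) [q.g.l.ɾ]: profile 1-2-6-7 — obeys.
(h) [t.θ.ɣ.n]: profile 1-3-4-5 — obeys.

8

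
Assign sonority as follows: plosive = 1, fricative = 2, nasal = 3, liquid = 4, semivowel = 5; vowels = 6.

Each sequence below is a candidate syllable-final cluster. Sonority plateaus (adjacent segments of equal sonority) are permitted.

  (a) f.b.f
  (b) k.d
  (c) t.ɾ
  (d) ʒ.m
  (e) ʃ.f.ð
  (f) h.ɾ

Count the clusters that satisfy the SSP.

2

(a) sonority 2-1-2: ill-formed.
(b) sonority 1-1: well-formed.
(c) sonority 1-4: ill-formed.
(d) sonority 2-3: ill-formed.
(e) sonority 2-2-2: well-formed.
(f) sonority 2-4: ill-formed.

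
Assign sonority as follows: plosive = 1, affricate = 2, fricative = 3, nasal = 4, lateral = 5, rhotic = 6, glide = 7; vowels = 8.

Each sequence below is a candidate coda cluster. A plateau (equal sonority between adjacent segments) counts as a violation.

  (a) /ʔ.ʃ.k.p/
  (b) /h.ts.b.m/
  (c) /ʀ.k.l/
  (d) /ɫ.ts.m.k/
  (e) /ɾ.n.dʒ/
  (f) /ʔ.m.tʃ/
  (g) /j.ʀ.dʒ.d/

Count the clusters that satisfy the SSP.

(a) 1-3-1-1 → violates
(b) 3-2-1-4 → violates
(c) 6-1-5 → violates
(d) 5-2-4-1 → violates
(e) 6-4-2 → obeys
(f) 1-4-2 → violates
(g) 7-6-2-1 → obeys

2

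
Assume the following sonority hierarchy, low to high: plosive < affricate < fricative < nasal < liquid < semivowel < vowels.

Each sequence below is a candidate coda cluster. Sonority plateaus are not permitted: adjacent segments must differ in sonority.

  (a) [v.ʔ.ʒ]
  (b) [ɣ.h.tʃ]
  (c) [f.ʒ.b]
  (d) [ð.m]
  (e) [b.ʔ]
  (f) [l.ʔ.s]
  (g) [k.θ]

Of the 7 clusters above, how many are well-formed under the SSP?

0

(a) [v.ʔ.ʒ]: profile 3-1-3 — violates.
(b) [ɣ.h.tʃ]: profile 3-3-2 — violates.
(c) [f.ʒ.b]: profile 3-3-1 — violates.
(d) [ð.m]: profile 3-4 — violates.
(e) [b.ʔ]: profile 1-1 — violates.
(f) [l.ʔ.s]: profile 5-1-3 — violates.
(g) [k.θ]: profile 1-3 — violates.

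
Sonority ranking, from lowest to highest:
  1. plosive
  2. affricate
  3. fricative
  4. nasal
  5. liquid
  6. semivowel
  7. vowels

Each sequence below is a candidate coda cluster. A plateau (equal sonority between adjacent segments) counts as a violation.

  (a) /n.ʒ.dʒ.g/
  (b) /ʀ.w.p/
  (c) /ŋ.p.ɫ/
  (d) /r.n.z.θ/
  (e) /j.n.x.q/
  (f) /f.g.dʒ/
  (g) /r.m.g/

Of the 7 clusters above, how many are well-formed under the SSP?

(a) 4-3-2-1 → obeys
(b) 5-6-1 → violates
(c) 4-1-5 → violates
(d) 5-4-3-3 → violates
(e) 6-4-3-1 → obeys
(f) 3-1-2 → violates
(g) 5-4-1 → obeys

3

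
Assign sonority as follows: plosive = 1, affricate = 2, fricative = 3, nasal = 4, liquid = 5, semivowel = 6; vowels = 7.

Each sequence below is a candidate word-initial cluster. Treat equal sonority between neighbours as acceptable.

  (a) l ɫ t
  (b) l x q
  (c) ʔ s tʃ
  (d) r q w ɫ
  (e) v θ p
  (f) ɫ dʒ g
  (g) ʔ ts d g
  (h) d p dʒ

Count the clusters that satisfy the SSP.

1

(a) l ɫ t: profile 5-5-1 — violates.
(b) l x q: profile 5-3-1 — violates.
(c) ʔ s tʃ: profile 1-3-2 — violates.
(d) r q w ɫ: profile 5-1-6-5 — violates.
(e) v θ p: profile 3-3-1 — violates.
(f) ɫ dʒ g: profile 5-2-1 — violates.
(g) ʔ ts d g: profile 1-2-1-1 — violates.
(h) d p dʒ: profile 1-1-2 — obeys.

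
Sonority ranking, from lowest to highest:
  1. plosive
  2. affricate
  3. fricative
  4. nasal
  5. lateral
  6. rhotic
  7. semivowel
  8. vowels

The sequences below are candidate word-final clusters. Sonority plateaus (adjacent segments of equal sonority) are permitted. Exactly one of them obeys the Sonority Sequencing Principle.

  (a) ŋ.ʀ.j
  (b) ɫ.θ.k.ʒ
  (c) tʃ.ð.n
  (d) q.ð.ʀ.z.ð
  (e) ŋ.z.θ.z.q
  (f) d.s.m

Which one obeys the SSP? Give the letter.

(a) sonority 4-6-7: ill-formed.
(b) sonority 5-3-1-3: ill-formed.
(c) sonority 2-3-4: ill-formed.
(d) sonority 1-3-6-3-3: ill-formed.
(e) sonority 4-3-3-3-1: well-formed.
(f) sonority 1-3-4: ill-formed.

e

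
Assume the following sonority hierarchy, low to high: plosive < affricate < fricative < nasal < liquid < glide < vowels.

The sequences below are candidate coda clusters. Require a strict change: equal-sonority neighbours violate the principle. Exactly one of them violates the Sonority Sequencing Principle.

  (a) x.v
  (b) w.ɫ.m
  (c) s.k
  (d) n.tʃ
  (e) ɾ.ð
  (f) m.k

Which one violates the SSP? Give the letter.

a

(a) 3-3 → violates
(b) 6-5-4 → obeys
(c) 3-1 → obeys
(d) 4-2 → obeys
(e) 5-3 → obeys
(f) 4-1 → obeys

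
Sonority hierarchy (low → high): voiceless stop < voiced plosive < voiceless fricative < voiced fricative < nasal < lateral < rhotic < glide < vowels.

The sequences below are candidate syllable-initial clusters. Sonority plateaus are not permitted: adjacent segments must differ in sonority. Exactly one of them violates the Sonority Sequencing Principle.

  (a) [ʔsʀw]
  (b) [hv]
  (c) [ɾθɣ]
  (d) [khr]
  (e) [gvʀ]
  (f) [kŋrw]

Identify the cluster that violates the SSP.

(a) sonority 1-3-7-8: well-formed.
(b) sonority 3-4: well-formed.
(c) sonority 7-3-4: ill-formed.
(d) sonority 1-3-7: well-formed.
(e) sonority 2-4-7: well-formed.
(f) sonority 1-5-7-8: well-formed.

c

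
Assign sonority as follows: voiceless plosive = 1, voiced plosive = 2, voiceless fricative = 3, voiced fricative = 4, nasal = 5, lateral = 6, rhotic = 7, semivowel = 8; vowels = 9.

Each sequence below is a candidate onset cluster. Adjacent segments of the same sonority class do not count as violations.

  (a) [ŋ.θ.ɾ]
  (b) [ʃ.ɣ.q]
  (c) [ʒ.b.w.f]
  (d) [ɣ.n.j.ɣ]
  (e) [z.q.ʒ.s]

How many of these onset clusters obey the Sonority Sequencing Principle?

(a) 5-3-7 → violates
(b) 3-4-1 → violates
(c) 4-2-8-3 → violates
(d) 4-5-8-4 → violates
(e) 4-1-4-3 → violates

0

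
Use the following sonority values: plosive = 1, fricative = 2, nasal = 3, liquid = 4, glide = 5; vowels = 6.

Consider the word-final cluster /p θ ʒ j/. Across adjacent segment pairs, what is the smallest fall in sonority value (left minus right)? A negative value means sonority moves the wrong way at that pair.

/p/: plosive = 1.
/θ/: fricative = 2.
/ʒ/: fricative = 2.
/j/: glide = 5.
/p/→/θ/: change -1.
/θ/→/ʒ/: change +0.
/ʒ/→/j/: change -3.
Minimum = -3.

-3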